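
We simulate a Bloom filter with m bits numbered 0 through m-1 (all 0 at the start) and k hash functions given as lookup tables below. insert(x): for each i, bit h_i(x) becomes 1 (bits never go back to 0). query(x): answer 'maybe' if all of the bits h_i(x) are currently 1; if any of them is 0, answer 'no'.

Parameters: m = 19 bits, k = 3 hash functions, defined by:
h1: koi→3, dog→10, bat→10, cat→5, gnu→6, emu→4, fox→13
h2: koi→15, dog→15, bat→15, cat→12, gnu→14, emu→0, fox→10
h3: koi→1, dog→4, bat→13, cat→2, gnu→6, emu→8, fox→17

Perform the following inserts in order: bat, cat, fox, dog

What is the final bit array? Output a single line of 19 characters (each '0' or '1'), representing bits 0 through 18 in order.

Answer: 0010110000101101010

Derivation:
Start: bits=0000000000000000000
After insert 'bat': sets bits 10 13 15 -> bits=0000000000100101000
After insert 'cat': sets bits 2 5 12 -> bits=0010010000101101000
After insert 'fox': sets bits 10 13 17 -> bits=0010010000101101010
After insert 'dog': sets bits 4 10 15 -> bits=0010110000101101010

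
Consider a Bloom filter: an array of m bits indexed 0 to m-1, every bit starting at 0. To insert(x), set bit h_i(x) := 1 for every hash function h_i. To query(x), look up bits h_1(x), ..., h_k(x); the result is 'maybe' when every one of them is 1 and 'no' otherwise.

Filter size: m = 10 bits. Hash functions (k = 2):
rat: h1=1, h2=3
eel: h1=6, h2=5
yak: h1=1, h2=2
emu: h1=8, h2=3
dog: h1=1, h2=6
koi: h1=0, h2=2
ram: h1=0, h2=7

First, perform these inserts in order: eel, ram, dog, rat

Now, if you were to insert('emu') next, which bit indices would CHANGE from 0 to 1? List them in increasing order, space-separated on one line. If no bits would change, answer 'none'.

Answer: 8

Derivation:
Start: bits=0000000000
After insert 'eel': sets bits 5 6 -> bits=0000011000
After insert 'ram': sets bits 0 7 -> bits=1000011100
After insert 'dog': sets bits 1 6 -> bits=1100011100
After insert 'rat': sets bits 1 3 -> bits=1101011100
insert 'emu' would touch bits 3 8; currently bit3=1, bit8=0
Bits that are 0 among those (would change 0->1): 8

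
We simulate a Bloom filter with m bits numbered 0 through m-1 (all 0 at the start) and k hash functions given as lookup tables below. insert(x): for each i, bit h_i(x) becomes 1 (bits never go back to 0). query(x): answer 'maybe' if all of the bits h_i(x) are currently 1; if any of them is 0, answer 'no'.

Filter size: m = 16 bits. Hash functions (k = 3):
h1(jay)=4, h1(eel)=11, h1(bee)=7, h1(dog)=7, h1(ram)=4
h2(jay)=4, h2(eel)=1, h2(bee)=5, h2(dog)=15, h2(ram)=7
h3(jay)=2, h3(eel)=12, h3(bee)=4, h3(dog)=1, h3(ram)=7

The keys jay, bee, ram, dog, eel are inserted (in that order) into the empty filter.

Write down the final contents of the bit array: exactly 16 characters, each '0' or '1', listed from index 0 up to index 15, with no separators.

Answer: 0110110100011001

Derivation:
Start: bits=0000000000000000
After insert 'jay': sets bits 2 4 -> bits=0010100000000000
After insert 'bee': sets bits 4 5 7 -> bits=0010110100000000
After insert 'ram': sets bits 4 7 -> bits=0010110100000000
After insert 'dog': sets bits 1 7 15 -> bits=0110110100000001
After insert 'eel': sets bits 1 11 12 -> bits=0110110100011001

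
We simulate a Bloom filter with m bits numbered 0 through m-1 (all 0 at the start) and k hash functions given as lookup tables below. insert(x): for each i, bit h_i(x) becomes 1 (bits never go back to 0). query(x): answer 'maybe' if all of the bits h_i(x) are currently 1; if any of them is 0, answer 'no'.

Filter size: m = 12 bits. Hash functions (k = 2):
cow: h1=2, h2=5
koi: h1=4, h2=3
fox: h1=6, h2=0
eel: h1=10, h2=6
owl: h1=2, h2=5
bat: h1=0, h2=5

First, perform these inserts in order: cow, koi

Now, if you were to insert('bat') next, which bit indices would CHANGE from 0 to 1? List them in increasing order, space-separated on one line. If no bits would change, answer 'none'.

Answer: 0

Derivation:
Start: bits=000000000000
After insert 'cow': sets bits 2 5 -> bits=001001000000
After insert 'koi': sets bits 3 4 -> bits=001111000000
insert 'bat' would touch bits 0 5; currently bit0=0, bit5=1
Bits that are 0 among those (would change 0->1): 0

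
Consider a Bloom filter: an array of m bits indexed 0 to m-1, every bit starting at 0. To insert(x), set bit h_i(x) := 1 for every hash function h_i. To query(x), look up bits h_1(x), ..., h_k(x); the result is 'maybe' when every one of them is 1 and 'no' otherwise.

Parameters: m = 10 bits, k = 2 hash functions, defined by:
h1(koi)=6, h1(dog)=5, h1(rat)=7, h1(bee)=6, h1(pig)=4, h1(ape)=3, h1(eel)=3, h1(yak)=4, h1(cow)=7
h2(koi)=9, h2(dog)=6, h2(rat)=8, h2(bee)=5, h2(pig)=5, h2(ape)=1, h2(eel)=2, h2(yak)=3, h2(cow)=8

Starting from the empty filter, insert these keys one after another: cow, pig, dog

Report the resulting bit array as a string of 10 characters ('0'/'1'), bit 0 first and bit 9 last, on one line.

Answer: 0000111110

Derivation:
Start: bits=0000000000
After insert 'cow': sets bits 7 8 -> bits=0000000110
After insert 'pig': sets bits 4 5 -> bits=0000110110
After insert 'dog': sets bits 5 6 -> bits=0000111110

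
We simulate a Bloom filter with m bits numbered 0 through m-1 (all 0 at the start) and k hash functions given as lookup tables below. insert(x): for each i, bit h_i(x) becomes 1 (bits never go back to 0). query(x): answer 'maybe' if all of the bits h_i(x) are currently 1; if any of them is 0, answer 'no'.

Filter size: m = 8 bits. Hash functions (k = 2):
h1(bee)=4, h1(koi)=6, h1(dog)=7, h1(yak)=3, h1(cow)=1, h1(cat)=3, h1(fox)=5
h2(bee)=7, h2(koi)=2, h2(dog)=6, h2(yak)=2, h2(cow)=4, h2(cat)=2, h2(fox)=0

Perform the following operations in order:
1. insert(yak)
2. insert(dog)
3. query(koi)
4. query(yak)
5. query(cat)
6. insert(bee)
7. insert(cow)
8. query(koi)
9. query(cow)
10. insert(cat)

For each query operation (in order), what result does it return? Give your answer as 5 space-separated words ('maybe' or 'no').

Start: bits=00000000
Op 1: insert yak -> sets bits 2 3 -> bits=00110000
Op 2: insert dog -> sets bits 6 7 -> bits=00110011
Op 3: query koi -> checks bit2=1, bit6=1 (all 1) -> maybe
Op 4: query yak -> checks bit2=1, bit3=1 (all 1) -> maybe
Op 5: query cat -> checks bit2=1, bit3=1 (all 1) -> maybe
Op 6: insert bee -> sets bits 4 7 -> bits=00111011
Op 7: insert cow -> sets bits 1 4 -> bits=01111011
Op 8: query koi -> checks bit2=1, bit6=1 (all 1) -> maybe
Op 9: query cow -> checks bit1=1, bit4=1 (all 1) -> maybe
Op 10: insert cat -> sets bits 2 3 -> bits=01111011
Query results in order: maybe maybe maybe maybe maybe

Answer: maybe maybe maybe maybe maybe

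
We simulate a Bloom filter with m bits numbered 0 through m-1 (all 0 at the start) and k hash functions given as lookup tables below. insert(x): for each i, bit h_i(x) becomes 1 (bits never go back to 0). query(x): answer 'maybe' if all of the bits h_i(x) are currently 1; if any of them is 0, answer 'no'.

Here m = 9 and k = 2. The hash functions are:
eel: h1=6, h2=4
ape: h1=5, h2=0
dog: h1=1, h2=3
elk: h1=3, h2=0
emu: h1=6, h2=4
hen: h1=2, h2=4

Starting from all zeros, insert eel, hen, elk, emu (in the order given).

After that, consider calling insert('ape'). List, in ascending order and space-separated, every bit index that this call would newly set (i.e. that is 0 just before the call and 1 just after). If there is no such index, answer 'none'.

Start: bits=000000000
After insert 'eel': sets bits 4 6 -> bits=000010100
After insert 'hen': sets bits 2 4 -> bits=001010100
After insert 'elk': sets bits 0 3 -> bits=101110100
After insert 'emu': sets bits 4 6 -> bits=101110100
insert 'ape' would touch bits 0 5; currently bit0=1, bit5=0
Bits that are 0 among those (would change 0->1): 5

Answer: 5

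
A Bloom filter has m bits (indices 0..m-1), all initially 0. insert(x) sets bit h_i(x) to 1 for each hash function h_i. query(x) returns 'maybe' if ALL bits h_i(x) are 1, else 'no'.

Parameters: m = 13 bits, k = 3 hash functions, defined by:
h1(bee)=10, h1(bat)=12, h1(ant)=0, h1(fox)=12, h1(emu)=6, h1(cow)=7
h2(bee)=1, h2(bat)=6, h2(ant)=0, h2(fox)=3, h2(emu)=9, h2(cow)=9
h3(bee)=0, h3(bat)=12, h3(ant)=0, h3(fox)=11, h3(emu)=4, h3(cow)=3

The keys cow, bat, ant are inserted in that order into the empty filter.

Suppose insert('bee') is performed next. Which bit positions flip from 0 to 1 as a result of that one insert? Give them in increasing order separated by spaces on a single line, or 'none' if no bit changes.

Start: bits=0000000000000
After insert 'cow': sets bits 3 7 9 -> bits=0001000101000
After insert 'bat': sets bits 6 12 -> bits=0001001101001
After insert 'ant': sets bits 0 -> bits=1001001101001
insert 'bee' would touch bits 0 1 10; currently bit0=1, bit1=0, bit10=0
Bits that are 0 among those (would change 0->1): 1 10

Answer: 1 10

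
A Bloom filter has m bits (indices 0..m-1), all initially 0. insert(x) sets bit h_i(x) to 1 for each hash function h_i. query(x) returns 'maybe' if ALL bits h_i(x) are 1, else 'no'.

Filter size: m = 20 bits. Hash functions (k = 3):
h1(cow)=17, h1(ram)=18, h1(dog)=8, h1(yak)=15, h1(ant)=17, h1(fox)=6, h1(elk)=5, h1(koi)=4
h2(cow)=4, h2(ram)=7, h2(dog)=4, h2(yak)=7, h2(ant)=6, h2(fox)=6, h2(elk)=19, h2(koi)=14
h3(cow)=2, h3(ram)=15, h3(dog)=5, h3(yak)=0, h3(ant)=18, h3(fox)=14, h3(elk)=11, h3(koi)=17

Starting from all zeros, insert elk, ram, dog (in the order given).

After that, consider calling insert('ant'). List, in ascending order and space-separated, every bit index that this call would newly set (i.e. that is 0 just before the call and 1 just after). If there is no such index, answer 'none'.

Answer: 6 17

Derivation:
Start: bits=00000000000000000000
After insert 'elk': sets bits 5 11 19 -> bits=00000100000100000001
After insert 'ram': sets bits 7 15 18 -> bits=00000101000100010011
After insert 'dog': sets bits 4 5 8 -> bits=00001101100100010011
insert 'ant' would touch bits 6 17 18; currently bit6=0, bit17=0, bit18=1
Bits that are 0 among those (would change 0->1): 6 17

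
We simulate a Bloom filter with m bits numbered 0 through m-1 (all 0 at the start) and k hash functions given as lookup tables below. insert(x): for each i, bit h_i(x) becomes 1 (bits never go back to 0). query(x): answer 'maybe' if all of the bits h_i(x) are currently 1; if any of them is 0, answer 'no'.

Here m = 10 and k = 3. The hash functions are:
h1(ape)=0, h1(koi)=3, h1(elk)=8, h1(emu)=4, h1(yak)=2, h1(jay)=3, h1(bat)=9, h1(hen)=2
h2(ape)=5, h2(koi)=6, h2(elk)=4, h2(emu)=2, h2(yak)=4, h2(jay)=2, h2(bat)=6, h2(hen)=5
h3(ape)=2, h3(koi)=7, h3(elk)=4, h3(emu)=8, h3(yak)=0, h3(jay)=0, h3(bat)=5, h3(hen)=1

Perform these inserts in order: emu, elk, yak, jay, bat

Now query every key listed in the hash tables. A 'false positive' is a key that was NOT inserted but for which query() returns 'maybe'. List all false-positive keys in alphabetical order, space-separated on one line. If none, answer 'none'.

Answer: ape

Derivation:
Start: bits=0000000000
After insert 'emu': sets bits 2 4 8 -> bits=0010100010
After insert 'elk': sets bits 4 8 -> bits=0010100010
After insert 'yak': sets bits 0 2 4 -> bits=1010100010
After insert 'jay': sets bits 0 2 3 -> bits=1011100010
After insert 'bat': sets bits 5 6 9 -> bits=1011111011
Not inserted: ape hen koi — query each against bits=1011111011:
query ape: checks bit0=1, bit2=1, bit5=1 (all 1) -> maybe => FALSE POSITIVE
query hen: checks bit1=0, bit2=1, bit5=1 (has a 0) -> no => not a false positive
query koi: checks bit3=1, bit6=1, bit7=0 (has a 0) -> no => not a false positive
False positives (alphabetical): ape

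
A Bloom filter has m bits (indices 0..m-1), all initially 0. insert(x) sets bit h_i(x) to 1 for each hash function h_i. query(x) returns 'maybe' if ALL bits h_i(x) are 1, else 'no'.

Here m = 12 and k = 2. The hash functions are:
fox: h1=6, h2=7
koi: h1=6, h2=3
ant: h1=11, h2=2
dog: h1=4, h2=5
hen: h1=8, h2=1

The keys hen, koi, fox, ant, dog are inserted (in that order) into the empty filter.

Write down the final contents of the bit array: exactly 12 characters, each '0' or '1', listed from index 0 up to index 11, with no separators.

Start: bits=000000000000
After insert 'hen': sets bits 1 8 -> bits=010000001000
After insert 'koi': sets bits 3 6 -> bits=010100101000
After insert 'fox': sets bits 6 7 -> bits=010100111000
After insert 'ant': sets bits 2 11 -> bits=011100111001
After insert 'dog': sets bits 4 5 -> bits=011111111001

Answer: 011111111001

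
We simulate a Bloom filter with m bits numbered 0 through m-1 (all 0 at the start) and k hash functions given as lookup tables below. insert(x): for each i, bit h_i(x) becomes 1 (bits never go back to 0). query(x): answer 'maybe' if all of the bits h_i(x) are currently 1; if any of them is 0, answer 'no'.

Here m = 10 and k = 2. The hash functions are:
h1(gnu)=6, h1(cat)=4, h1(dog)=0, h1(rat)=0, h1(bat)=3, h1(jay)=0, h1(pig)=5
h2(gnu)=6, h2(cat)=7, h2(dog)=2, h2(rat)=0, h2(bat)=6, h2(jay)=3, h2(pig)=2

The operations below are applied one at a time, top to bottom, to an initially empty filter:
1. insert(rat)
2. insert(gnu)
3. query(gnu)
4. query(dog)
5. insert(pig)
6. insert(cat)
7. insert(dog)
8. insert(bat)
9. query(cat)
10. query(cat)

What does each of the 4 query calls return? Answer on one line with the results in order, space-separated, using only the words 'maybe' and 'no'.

Start: bits=0000000000
Op 1: insert rat -> sets bits 0 -> bits=1000000000
Op 2: insert gnu -> sets bits 6 -> bits=1000001000
Op 3: query gnu -> checks bit6=1 (all 1) -> maybe
Op 4: query dog -> checks bit0=1, bit2=0 (has a 0) -> no
Op 5: insert pig -> sets bits 2 5 -> bits=1010011000
Op 6: insert cat -> sets bits 4 7 -> bits=1010111100
Op 7: insert dog -> sets bits 0 2 -> bits=1010111100
Op 8: insert bat -> sets bits 3 6 -> bits=1011111100
Op 9: query cat -> checks bit4=1, bit7=1 (all 1) -> maybe
Op 10: query cat -> checks bit4=1, bit7=1 (all 1) -> maybe
Query results in order: maybe no maybe maybe

Answer: maybe no maybe maybe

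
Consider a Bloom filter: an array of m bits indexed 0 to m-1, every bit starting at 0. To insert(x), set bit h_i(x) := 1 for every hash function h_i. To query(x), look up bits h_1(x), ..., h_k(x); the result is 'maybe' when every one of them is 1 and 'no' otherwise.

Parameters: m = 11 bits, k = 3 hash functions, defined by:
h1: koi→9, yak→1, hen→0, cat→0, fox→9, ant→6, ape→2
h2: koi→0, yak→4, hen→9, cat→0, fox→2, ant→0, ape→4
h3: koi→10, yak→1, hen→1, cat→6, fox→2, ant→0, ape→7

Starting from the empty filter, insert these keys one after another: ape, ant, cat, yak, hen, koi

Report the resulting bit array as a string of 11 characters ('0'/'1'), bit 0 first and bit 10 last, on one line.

Start: bits=00000000000
After insert 'ape': sets bits 2 4 7 -> bits=00101001000
After insert 'ant': sets bits 0 6 -> bits=10101011000
After insert 'cat': sets bits 0 6 -> bits=10101011000
After insert 'yak': sets bits 1 4 -> bits=11101011000
After insert 'hen': sets bits 0 1 9 -> bits=11101011010
After insert 'koi': sets bits 0 9 10 -> bits=11101011011

Answer: 11101011011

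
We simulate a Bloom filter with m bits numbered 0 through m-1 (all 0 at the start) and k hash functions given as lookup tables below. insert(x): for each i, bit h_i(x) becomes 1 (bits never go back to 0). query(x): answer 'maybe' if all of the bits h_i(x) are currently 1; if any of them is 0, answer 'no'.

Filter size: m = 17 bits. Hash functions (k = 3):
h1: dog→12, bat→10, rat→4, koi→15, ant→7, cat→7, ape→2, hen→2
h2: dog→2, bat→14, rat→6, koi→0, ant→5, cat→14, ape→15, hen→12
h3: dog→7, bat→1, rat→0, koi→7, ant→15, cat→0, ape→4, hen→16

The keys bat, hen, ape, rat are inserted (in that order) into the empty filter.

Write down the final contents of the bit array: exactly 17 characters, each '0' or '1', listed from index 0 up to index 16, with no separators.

Answer: 11101010001010111

Derivation:
Start: bits=00000000000000000
After insert 'bat': sets bits 1 10 14 -> bits=01000000001000100
After insert 'hen': sets bits 2 12 16 -> bits=01100000001010101
After insert 'ape': sets bits 2 4 15 -> bits=01101000001010111
After insert 'rat': sets bits 0 4 6 -> bits=11101010001010111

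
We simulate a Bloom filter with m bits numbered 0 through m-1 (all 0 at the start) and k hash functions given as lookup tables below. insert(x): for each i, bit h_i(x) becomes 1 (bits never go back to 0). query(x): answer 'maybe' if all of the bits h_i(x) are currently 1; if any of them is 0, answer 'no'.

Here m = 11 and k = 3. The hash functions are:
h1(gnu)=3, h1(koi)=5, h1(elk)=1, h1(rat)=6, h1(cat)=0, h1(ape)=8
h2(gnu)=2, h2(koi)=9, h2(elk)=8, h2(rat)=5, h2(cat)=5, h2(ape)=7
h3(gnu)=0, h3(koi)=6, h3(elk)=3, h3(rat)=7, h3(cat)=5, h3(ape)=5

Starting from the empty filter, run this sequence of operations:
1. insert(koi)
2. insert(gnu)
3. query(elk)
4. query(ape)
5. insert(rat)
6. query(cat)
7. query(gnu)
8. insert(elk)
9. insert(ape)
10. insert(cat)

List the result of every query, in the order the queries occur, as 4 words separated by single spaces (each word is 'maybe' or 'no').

Start: bits=00000000000
Op 1: insert koi -> sets bits 5 6 9 -> bits=00000110010
Op 2: insert gnu -> sets bits 0 2 3 -> bits=10110110010
Op 3: query elk -> checks bit1=0, bit3=1, bit8=0 (has a 0) -> no
Op 4: query ape -> checks bit5=1, bit7=0, bit8=0 (has a 0) -> no
Op 5: insert rat -> sets bits 5 6 7 -> bits=10110111010
Op 6: query cat -> checks bit0=1, bit5=1 (all 1) -> maybe
Op 7: query gnu -> checks bit0=1, bit2=1, bit3=1 (all 1) -> maybe
Op 8: insert elk -> sets bits 1 3 8 -> bits=11110111110
Op 9: insert ape -> sets bits 5 7 8 -> bits=11110111110
Op 10: insert cat -> sets bits 0 5 -> bits=11110111110
Query results in order: no no maybe maybe

Answer: no no maybe maybe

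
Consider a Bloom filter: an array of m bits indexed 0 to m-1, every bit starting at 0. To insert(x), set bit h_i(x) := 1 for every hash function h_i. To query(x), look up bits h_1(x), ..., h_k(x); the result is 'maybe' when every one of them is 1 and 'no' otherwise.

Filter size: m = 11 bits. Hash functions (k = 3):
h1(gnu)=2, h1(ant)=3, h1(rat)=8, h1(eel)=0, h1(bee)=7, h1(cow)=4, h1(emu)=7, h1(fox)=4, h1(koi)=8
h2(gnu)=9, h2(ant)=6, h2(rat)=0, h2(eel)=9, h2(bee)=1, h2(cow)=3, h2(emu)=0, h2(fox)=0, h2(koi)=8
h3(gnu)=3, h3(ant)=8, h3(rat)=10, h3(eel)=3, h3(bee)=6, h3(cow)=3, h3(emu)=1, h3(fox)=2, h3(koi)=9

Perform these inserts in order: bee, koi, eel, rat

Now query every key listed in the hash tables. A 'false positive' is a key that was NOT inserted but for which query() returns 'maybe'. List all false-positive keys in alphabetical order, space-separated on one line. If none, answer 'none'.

Answer: ant emu

Derivation:
Start: bits=00000000000
After insert 'bee': sets bits 1 6 7 -> bits=01000011000
After insert 'koi': sets bits 8 9 -> bits=01000011110
After insert 'eel': sets bits 0 3 9 -> bits=11010011110
After insert 'rat': sets bits 0 8 10 -> bits=11010011111
Not inserted: ant cow emu fox gnu — query each against bits=11010011111:
query ant: checks bit3=1, bit6=1, bit8=1 (all 1) -> maybe => FALSE POSITIVE
query cow: checks bit3=1, bit4=0 (has a 0) -> no => not a false positive
query emu: checks bit0=1, bit1=1, bit7=1 (all 1) -> maybe => FALSE POSITIVE
query fox: checks bit0=1, bit2=0, bit4=0 (has a 0) -> no => not a false positive
query gnu: checks bit2=0, bit3=1, bit9=1 (has a 0) -> no => not a false positive
False positives (alphabetical): ant emu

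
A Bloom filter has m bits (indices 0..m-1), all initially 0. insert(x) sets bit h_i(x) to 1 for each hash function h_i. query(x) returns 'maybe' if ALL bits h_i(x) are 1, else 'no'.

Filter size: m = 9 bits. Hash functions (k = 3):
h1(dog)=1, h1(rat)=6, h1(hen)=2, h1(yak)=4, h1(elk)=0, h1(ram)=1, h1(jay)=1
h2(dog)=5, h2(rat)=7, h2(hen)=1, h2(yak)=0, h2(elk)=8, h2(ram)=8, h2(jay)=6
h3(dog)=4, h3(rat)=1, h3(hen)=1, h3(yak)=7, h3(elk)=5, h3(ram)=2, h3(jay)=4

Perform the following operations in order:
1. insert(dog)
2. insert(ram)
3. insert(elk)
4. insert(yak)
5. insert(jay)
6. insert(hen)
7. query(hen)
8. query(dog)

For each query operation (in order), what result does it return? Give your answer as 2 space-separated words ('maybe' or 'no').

Answer: maybe maybe

Derivation:
Start: bits=000000000
Op 1: insert dog -> sets bits 1 4 5 -> bits=010011000
Op 2: insert ram -> sets bits 1 2 8 -> bits=011011001
Op 3: insert elk -> sets bits 0 5 8 -> bits=111011001
Op 4: insert yak -> sets bits 0 4 7 -> bits=111011011
Op 5: insert jay -> sets bits 1 4 6 -> bits=111011111
Op 6: insert hen -> sets bits 1 2 -> bits=111011111
Op 7: query hen -> checks bit1=1, bit2=1 (all 1) -> maybe
Op 8: query dog -> checks bit1=1, bit4=1, bit5=1 (all 1) -> maybe
Query results in order: maybe maybe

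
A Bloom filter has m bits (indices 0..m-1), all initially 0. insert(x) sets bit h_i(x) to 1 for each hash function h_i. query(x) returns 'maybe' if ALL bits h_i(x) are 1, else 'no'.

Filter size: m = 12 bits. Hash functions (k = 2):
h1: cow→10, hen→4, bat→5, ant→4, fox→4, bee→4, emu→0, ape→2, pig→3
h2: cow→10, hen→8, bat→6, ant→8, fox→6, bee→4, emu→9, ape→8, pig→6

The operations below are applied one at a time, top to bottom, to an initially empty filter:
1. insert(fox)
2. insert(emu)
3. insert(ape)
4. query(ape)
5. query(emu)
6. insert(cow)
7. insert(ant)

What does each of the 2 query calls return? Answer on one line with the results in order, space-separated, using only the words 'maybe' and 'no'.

Start: bits=000000000000
Op 1: insert fox -> sets bits 4 6 -> bits=000010100000
Op 2: insert emu -> sets bits 0 9 -> bits=100010100100
Op 3: insert ape -> sets bits 2 8 -> bits=101010101100
Op 4: query ape -> checks bit2=1, bit8=1 (all 1) -> maybe
Op 5: query emu -> checks bit0=1, bit9=1 (all 1) -> maybe
Op 6: insert cow -> sets bits 10 -> bits=101010101110
Op 7: insert ant -> sets bits 4 8 -> bits=101010101110
Query results in order: maybe maybe

Answer: maybe maybe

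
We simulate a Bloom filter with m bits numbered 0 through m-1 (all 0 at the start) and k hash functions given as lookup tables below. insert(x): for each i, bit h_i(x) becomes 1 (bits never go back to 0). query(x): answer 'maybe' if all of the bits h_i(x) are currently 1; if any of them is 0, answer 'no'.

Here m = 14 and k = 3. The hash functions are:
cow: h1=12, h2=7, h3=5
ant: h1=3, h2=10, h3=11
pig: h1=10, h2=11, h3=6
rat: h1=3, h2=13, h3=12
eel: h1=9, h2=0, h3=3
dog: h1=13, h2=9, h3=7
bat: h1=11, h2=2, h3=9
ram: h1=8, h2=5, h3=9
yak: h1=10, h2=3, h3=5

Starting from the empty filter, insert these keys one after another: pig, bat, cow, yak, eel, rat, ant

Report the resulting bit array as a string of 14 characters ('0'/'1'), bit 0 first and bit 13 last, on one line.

Answer: 10110111011111

Derivation:
Start: bits=00000000000000
After insert 'pig': sets bits 6 10 11 -> bits=00000010001100
After insert 'bat': sets bits 2 9 11 -> bits=00100010011100
After insert 'cow': sets bits 5 7 12 -> bits=00100111011110
After insert 'yak': sets bits 3 5 10 -> bits=00110111011110
After insert 'eel': sets bits 0 3 9 -> bits=10110111011110
After insert 'rat': sets bits 3 12 13 -> bits=10110111011111
After insert 'ant': sets bits 3 10 11 -> bits=10110111011111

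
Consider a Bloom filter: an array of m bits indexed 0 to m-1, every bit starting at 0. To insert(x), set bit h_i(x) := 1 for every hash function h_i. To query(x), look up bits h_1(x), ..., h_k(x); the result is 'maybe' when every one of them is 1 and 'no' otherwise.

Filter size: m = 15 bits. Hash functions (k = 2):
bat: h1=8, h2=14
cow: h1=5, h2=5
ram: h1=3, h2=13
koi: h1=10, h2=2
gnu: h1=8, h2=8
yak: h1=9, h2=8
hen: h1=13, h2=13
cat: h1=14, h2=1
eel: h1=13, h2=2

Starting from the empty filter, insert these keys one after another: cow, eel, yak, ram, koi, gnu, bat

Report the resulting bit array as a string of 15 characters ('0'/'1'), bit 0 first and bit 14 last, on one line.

Answer: 001101001110011

Derivation:
Start: bits=000000000000000
After insert 'cow': sets bits 5 -> bits=000001000000000
After insert 'eel': sets bits 2 13 -> bits=001001000000010
After insert 'yak': sets bits 8 9 -> bits=001001001100010
After insert 'ram': sets bits 3 13 -> bits=001101001100010
After insert 'koi': sets bits 2 10 -> bits=001101001110010
After insert 'gnu': sets bits 8 -> bits=001101001110010
After insert 'bat': sets bits 8 14 -> bits=001101001110011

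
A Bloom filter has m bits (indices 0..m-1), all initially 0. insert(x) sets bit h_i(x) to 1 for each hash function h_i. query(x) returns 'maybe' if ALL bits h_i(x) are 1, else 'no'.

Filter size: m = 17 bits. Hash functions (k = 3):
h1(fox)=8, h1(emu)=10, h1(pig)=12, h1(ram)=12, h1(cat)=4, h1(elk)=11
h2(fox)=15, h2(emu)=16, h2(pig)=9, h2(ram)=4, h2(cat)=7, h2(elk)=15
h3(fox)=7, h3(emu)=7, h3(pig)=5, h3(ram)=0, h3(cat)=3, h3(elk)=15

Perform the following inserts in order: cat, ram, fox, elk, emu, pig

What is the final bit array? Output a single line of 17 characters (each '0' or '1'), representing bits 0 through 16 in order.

Start: bits=00000000000000000
After insert 'cat': sets bits 3 4 7 -> bits=00011001000000000
After insert 'ram': sets bits 0 4 12 -> bits=10011001000010000
After insert 'fox': sets bits 7 8 15 -> bits=10011001100010010
After insert 'elk': sets bits 11 15 -> bits=10011001100110010
After insert 'emu': sets bits 7 10 16 -> bits=10011001101110011
After insert 'pig': sets bits 5 9 12 -> bits=10011101111110011

Answer: 10011101111110011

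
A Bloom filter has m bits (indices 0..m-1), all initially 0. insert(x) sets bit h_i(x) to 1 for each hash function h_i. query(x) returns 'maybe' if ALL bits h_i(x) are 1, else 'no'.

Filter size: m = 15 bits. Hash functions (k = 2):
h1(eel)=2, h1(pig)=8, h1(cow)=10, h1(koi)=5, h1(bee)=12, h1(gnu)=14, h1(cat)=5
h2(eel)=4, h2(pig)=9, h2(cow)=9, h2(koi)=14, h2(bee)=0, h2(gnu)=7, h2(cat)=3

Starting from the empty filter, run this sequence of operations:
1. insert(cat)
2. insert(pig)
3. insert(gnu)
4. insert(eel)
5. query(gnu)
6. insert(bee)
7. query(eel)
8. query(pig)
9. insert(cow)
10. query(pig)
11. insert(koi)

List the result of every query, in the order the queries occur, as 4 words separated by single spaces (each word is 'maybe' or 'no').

Answer: maybe maybe maybe maybe

Derivation:
Start: bits=000000000000000
Op 1: insert cat -> sets bits 3 5 -> bits=000101000000000
Op 2: insert pig -> sets bits 8 9 -> bits=000101001100000
Op 3: insert gnu -> sets bits 7 14 -> bits=000101011100001
Op 4: insert eel -> sets bits 2 4 -> bits=001111011100001
Op 5: query gnu -> checks bit7=1, bit14=1 (all 1) -> maybe
Op 6: insert bee -> sets bits 0 12 -> bits=101111011100101
Op 7: query eel -> checks bit2=1, bit4=1 (all 1) -> maybe
Op 8: query pig -> checks bit8=1, bit9=1 (all 1) -> maybe
Op 9: insert cow -> sets bits 9 10 -> bits=101111011110101
Op 10: query pig -> checks bit8=1, bit9=1 (all 1) -> maybe
Op 11: insert koi -> sets bits 5 14 -> bits=101111011110101
Query results in order: maybe maybe maybe maybe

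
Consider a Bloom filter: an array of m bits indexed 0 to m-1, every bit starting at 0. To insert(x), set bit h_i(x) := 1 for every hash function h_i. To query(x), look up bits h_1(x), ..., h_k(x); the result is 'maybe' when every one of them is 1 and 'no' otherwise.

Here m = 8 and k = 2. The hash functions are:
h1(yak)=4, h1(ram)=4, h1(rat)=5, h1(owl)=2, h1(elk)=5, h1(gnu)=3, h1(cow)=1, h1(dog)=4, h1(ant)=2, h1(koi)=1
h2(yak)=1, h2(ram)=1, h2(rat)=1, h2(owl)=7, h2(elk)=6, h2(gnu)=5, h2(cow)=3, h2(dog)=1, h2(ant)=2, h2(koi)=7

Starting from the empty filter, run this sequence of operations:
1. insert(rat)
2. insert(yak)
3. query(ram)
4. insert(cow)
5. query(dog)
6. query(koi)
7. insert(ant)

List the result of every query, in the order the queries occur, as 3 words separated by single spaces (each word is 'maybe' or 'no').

Start: bits=00000000
Op 1: insert rat -> sets bits 1 5 -> bits=01000100
Op 2: insert yak -> sets bits 1 4 -> bits=01001100
Op 3: query ram -> checks bit1=1, bit4=1 (all 1) -> maybe
Op 4: insert cow -> sets bits 1 3 -> bits=01011100
Op 5: query dog -> checks bit1=1, bit4=1 (all 1) -> maybe
Op 6: query koi -> checks bit1=1, bit7=0 (has a 0) -> no
Op 7: insert ant -> sets bits 2 -> bits=01111100
Query results in order: maybe maybe no

Answer: maybe maybe no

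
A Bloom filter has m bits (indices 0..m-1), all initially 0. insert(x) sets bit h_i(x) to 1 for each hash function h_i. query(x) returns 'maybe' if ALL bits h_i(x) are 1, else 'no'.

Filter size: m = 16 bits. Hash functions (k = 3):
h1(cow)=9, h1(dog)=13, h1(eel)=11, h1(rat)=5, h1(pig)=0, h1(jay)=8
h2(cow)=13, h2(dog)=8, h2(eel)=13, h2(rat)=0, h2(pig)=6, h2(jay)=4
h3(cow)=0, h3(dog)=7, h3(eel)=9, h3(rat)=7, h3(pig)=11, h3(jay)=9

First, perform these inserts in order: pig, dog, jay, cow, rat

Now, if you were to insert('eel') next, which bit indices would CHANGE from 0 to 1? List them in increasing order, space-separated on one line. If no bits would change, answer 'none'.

Start: bits=0000000000000000
After insert 'pig': sets bits 0 6 11 -> bits=1000001000010000
After insert 'dog': sets bits 7 8 13 -> bits=1000001110010100
After insert 'jay': sets bits 4 8 9 -> bits=1000101111010100
After insert 'cow': sets bits 0 9 13 -> bits=1000101111010100
After insert 'rat': sets bits 0 5 7 -> bits=1000111111010100
insert 'eel' would touch bits 9 11 13; currently bit9=1, bit11=1, bit13=1
Bits that are 0 among those (would change 0->1): none

Answer: none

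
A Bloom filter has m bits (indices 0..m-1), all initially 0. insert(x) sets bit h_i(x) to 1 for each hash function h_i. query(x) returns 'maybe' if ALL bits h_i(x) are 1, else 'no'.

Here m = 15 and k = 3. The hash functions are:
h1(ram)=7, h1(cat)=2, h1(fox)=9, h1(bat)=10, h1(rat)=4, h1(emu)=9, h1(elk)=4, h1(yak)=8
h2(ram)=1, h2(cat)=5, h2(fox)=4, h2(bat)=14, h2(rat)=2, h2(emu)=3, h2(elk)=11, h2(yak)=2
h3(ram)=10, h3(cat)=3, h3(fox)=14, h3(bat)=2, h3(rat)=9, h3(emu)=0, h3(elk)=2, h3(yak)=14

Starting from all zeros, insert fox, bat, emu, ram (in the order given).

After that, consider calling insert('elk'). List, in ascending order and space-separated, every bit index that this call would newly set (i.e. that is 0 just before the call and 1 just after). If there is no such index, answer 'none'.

Answer: 11

Derivation:
Start: bits=000000000000000
After insert 'fox': sets bits 4 9 14 -> bits=000010000100001
After insert 'bat': sets bits 2 10 14 -> bits=001010000110001
After insert 'emu': sets bits 0 3 9 -> bits=101110000110001
After insert 'ram': sets bits 1 7 10 -> bits=111110010110001
insert 'elk' would touch bits 2 4 11; currently bit2=1, bit4=1, bit11=0
Bits that are 0 among those (would change 0->1): 11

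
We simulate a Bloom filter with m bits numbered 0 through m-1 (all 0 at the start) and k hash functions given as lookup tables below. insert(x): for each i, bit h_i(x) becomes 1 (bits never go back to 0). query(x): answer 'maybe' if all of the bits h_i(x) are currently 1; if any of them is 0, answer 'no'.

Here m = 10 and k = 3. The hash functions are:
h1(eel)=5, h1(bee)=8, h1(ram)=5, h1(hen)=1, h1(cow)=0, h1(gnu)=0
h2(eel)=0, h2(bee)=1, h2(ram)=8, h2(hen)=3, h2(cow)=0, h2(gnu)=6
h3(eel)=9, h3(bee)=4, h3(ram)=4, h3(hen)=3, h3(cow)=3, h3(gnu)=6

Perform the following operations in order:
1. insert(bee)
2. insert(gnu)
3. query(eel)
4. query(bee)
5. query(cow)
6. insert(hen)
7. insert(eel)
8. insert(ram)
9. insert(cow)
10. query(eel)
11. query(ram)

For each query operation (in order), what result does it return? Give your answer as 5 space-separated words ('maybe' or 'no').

Start: bits=0000000000
Op 1: insert bee -> sets bits 1 4 8 -> bits=0100100010
Op 2: insert gnu -> sets bits 0 6 -> bits=1100101010
Op 3: query eel -> checks bit0=1, bit5=0, bit9=0 (has a 0) -> no
Op 4: query bee -> checks bit1=1, bit4=1, bit8=1 (all 1) -> maybe
Op 5: query cow -> checks bit0=1, bit3=0 (has a 0) -> no
Op 6: insert hen -> sets bits 1 3 -> bits=1101101010
Op 7: insert eel -> sets bits 0 5 9 -> bits=1101111011
Op 8: insert ram -> sets bits 4 5 8 -> bits=1101111011
Op 9: insert cow -> sets bits 0 3 -> bits=1101111011
Op 10: query eel -> checks bit0=1, bit5=1, bit9=1 (all 1) -> maybe
Op 11: query ram -> checks bit4=1, bit5=1, bit8=1 (all 1) -> maybe
Query results in order: no maybe no maybe maybe

Answer: no maybe no maybe maybe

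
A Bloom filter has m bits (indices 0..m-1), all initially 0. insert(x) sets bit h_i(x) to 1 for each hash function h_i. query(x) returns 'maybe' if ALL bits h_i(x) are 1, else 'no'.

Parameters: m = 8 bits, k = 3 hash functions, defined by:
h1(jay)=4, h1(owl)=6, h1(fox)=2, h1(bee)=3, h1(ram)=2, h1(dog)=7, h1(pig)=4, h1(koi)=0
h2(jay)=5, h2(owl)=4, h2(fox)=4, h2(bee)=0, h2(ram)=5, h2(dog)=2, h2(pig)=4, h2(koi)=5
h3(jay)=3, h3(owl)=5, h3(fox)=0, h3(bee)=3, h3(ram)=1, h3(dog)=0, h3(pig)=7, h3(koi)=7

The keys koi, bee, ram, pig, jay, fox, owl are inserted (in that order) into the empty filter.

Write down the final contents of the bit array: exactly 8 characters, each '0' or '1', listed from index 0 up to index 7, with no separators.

Answer: 11111111

Derivation:
Start: bits=00000000
After insert 'koi': sets bits 0 5 7 -> bits=10000101
After insert 'bee': sets bits 0 3 -> bits=10010101
After insert 'ram': sets bits 1 2 5 -> bits=11110101
After insert 'pig': sets bits 4 7 -> bits=11111101
After insert 'jay': sets bits 3 4 5 -> bits=11111101
After insert 'fox': sets bits 0 2 4 -> bits=11111101
After insert 'owl': sets bits 4 5 6 -> bits=11111111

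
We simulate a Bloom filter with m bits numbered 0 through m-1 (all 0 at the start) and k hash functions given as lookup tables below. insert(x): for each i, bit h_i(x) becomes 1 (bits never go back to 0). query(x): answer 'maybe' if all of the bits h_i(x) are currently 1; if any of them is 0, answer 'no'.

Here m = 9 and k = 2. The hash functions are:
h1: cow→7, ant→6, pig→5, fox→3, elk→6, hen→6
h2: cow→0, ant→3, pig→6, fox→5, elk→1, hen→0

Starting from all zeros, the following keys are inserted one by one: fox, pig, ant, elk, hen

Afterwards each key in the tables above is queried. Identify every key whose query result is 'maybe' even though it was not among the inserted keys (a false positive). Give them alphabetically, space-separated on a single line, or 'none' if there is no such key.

Answer: none

Derivation:
Start: bits=000000000
After insert 'fox': sets bits 3 5 -> bits=000101000
After insert 'pig': sets bits 5 6 -> bits=000101100
After insert 'ant': sets bits 3 6 -> bits=000101100
After insert 'elk': sets bits 1 6 -> bits=010101100
After insert 'hen': sets bits 0 6 -> bits=110101100
Not inserted: cow — query each against bits=110101100:
query cow: checks bit0=1, bit7=0 (has a 0) -> no => not a false positive
False positives (alphabetical): none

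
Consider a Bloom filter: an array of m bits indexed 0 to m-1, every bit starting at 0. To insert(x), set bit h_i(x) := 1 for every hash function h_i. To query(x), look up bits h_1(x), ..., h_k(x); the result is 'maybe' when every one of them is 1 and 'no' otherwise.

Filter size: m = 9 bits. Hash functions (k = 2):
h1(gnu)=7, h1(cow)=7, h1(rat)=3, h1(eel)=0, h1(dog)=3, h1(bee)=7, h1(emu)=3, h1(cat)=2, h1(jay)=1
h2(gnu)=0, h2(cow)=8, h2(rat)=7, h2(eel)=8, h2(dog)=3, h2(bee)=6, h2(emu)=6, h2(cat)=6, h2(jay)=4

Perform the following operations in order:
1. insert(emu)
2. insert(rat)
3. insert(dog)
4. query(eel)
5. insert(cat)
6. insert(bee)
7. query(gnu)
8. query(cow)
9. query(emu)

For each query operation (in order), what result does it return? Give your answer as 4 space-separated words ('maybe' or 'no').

Answer: no no no maybe

Derivation:
Start: bits=000000000
Op 1: insert emu -> sets bits 3 6 -> bits=000100100
Op 2: insert rat -> sets bits 3 7 -> bits=000100110
Op 3: insert dog -> sets bits 3 -> bits=000100110
Op 4: query eel -> checks bit0=0, bit8=0 (has a 0) -> no
Op 5: insert cat -> sets bits 2 6 -> bits=001100110
Op 6: insert bee -> sets bits 6 7 -> bits=001100110
Op 7: query gnu -> checks bit0=0, bit7=1 (has a 0) -> no
Op 8: query cow -> checks bit7=1, bit8=0 (has a 0) -> no
Op 9: query emu -> checks bit3=1, bit6=1 (all 1) -> maybe
Query results in order: no no no maybe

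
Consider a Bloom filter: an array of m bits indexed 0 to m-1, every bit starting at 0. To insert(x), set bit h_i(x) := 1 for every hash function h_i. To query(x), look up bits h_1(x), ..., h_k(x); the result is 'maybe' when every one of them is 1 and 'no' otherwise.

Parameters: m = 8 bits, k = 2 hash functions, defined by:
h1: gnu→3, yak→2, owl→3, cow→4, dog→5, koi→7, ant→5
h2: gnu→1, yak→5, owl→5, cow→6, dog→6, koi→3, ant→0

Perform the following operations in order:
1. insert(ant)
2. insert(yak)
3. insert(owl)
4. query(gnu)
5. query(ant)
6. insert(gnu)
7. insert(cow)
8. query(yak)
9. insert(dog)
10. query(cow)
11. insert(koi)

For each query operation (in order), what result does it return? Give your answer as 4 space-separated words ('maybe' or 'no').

Start: bits=00000000
Op 1: insert ant -> sets bits 0 5 -> bits=10000100
Op 2: insert yak -> sets bits 2 5 -> bits=10100100
Op 3: insert owl -> sets bits 3 5 -> bits=10110100
Op 4: query gnu -> checks bit1=0, bit3=1 (has a 0) -> no
Op 5: query ant -> checks bit0=1, bit5=1 (all 1) -> maybe
Op 6: insert gnu -> sets bits 1 3 -> bits=11110100
Op 7: insert cow -> sets bits 4 6 -> bits=11111110
Op 8: query yak -> checks bit2=1, bit5=1 (all 1) -> maybe
Op 9: insert dog -> sets bits 5 6 -> bits=11111110
Op 10: query cow -> checks bit4=1, bit6=1 (all 1) -> maybe
Op 11: insert koi -> sets bits 3 7 -> bits=11111111
Query results in order: no maybe maybe maybe

Answer: no maybe maybe maybe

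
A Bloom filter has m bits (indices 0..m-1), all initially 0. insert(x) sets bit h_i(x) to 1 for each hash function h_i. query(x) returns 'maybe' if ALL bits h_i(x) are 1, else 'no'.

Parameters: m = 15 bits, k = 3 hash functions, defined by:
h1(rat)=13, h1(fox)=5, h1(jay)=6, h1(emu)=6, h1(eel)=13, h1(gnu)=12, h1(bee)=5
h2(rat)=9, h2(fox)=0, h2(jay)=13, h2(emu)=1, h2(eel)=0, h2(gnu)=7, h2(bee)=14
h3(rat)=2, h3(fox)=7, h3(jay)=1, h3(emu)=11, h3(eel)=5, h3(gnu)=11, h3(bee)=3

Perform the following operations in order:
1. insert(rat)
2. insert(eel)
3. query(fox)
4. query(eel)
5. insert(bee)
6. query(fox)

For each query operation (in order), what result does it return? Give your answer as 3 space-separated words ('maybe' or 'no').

Answer: no maybe no

Derivation:
Start: bits=000000000000000
Op 1: insert rat -> sets bits 2 9 13 -> bits=001000000100010
Op 2: insert eel -> sets bits 0 5 13 -> bits=101001000100010
Op 3: query fox -> checks bit0=1, bit5=1, bit7=0 (has a 0) -> no
Op 4: query eel -> checks bit0=1, bit5=1, bit13=1 (all 1) -> maybe
Op 5: insert bee -> sets bits 3 5 14 -> bits=101101000100011
Op 6: query fox -> checks bit0=1, bit5=1, bit7=0 (has a 0) -> no
Query results in order: no maybe no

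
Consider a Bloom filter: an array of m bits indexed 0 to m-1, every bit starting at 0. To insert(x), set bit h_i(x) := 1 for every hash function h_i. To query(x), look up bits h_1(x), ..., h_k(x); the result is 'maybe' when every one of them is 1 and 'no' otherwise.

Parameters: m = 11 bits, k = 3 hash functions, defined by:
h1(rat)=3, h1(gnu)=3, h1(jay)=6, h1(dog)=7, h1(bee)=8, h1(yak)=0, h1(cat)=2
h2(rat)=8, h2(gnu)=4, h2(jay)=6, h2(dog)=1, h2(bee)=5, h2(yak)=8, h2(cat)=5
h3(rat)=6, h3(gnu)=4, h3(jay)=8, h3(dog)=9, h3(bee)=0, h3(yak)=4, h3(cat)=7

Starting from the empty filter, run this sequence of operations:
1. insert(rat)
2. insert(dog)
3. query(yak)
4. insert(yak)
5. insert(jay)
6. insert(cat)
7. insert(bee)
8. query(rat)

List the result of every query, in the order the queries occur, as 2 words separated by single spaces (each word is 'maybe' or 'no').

Answer: no maybe

Derivation:
Start: bits=00000000000
Op 1: insert rat -> sets bits 3 6 8 -> bits=00010010100
Op 2: insert dog -> sets bits 1 7 9 -> bits=01010011110
Op 3: query yak -> checks bit0=0, bit4=0, bit8=1 (has a 0) -> no
Op 4: insert yak -> sets bits 0 4 8 -> bits=11011011110
Op 5: insert jay -> sets bits 6 8 -> bits=11011011110
Op 6: insert cat -> sets bits 2 5 7 -> bits=11111111110
Op 7: insert bee -> sets bits 0 5 8 -> bits=11111111110
Op 8: query rat -> checks bit3=1, bit6=1, bit8=1 (all 1) -> maybe
Query results in order: no maybe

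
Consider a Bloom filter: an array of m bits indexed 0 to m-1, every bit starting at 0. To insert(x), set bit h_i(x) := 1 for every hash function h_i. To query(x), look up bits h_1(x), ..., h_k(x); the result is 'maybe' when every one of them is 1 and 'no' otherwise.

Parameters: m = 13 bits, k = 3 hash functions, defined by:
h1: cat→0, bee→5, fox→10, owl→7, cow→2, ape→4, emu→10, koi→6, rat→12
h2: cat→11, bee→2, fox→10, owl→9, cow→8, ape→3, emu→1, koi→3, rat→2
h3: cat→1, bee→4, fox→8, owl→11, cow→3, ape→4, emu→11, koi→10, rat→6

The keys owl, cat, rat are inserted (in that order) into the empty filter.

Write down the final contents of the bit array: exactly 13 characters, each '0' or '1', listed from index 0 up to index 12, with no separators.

Answer: 1110001101011

Derivation:
Start: bits=0000000000000
After insert 'owl': sets bits 7 9 11 -> bits=0000000101010
After insert 'cat': sets bits 0 1 11 -> bits=1100000101010
After insert 'rat': sets bits 2 6 12 -> bits=1110001101011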